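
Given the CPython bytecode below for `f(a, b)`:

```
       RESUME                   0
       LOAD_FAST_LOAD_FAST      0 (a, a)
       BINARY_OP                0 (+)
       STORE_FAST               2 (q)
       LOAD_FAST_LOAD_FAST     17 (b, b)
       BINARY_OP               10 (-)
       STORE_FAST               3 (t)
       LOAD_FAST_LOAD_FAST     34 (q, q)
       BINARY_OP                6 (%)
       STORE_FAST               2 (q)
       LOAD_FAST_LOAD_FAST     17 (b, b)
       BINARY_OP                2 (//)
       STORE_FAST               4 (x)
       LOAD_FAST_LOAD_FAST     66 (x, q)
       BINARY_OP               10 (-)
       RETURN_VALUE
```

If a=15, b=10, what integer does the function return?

1

LOAD_FAST_LOAD_FAST a,a → push 15,15. Stack: [15, 15]
BINARY_OP + → 15 + 15 = 30. Stack: [30]
STORE_FAST q → q=30. Stack: []
LOAD_FAST_LOAD_FAST b,b → push 10,10. Stack: [10, 10]
BINARY_OP - → 10 - 10 = 0. Stack: [0]
STORE_FAST t → t=0. Stack: []
LOAD_FAST_LOAD_FAST q,q → push 30,30. Stack: [30, 30]
BINARY_OP % → 30 % 30 = 0. Stack: [0]
STORE_FAST q → q=0. Stack: []
LOAD_FAST_LOAD_FAST b,b → push 10,10. Stack: [10, 10]
BINARY_OP // → 10 // 10 = 1. Stack: [1]
STORE_FAST x → x=1. Stack: []
LOAD_FAST_LOAD_FAST x,q → push 1,0. Stack: [1, 0]
BINARY_OP - → 1 - 0 = 1. Stack: [1]
RETURN_VALUE → return 1.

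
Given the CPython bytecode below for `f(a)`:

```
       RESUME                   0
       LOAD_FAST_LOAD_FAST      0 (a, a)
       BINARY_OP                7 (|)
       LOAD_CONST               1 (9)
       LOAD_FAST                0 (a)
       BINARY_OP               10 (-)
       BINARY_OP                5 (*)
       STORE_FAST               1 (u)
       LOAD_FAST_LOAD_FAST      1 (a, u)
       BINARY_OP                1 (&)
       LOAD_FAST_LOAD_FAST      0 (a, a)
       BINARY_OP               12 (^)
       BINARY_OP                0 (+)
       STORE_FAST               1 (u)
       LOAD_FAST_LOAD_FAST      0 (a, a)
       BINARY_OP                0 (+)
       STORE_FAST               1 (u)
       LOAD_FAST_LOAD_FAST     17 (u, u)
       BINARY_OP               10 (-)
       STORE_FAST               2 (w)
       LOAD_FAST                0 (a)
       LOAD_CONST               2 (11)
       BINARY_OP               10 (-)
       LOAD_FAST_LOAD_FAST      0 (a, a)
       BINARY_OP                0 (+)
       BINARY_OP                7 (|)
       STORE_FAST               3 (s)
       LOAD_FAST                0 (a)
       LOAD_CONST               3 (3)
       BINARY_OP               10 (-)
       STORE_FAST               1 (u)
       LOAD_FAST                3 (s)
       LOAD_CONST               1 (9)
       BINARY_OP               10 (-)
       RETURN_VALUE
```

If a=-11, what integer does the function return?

LOAD_FAST_LOAD_FAST a,a → push -11,-11. Stack: [-11, -11]
BINARY_OP | → -11 | -11 = -11. Stack: [-11]
LOAD_CONST → push 9. Stack: [-11, 9]
LOAD_FAST a → push -11. Stack: [-11, 9, -11]
BINARY_OP - → 9 - -11 = 20. Stack: [-11, 20]
BINARY_OP * → -11 * 20 = -220. Stack: [-220]
STORE_FAST u → u=-220. Stack: []
LOAD_FAST_LOAD_FAST a,u → push -11,-220. Stack: [-11, -220]
BINARY_OP & → -11 & -220 = -220. Stack: [-220]
LOAD_FAST_LOAD_FAST a,a → push -11,-11. Stack: [-220, -11, -11]
BINARY_OP ^ → -11 ^ -11 = 0. Stack: [-220, 0]
BINARY_OP + → -220 + 0 = -220. Stack: [-220]
STORE_FAST u → u=-220. Stack: []
LOAD_FAST_LOAD_FAST a,a → push -11,-11. Stack: [-11, -11]
BINARY_OP + → -11 + -11 = -22. Stack: [-22]
STORE_FAST u → u=-22. Stack: []
LOAD_FAST_LOAD_FAST u,u → push -22,-22. Stack: [-22, -22]
BINARY_OP - → -22 - -22 = 0. Stack: [0]
STORE_FAST w → w=0. Stack: []
LOAD_FAST a → push -11. Stack: [-11]
LOAD_CONST → push 11. Stack: [-11, 11]
BINARY_OP - → -11 - 11 = -22. Stack: [-22]
LOAD_FAST_LOAD_FAST a,a → push -11,-11. Stack: [-22, -11, -11]
BINARY_OP + → -11 + -11 = -22. Stack: [-22, -22]
BINARY_OP | → -22 | -22 = -22. Stack: [-22]
STORE_FAST s → s=-22. Stack: []
LOAD_FAST a → push -11. Stack: [-11]
LOAD_CONST → push 3. Stack: [-11, 3]
BINARY_OP - → -11 - 3 = -14. Stack: [-14]
STORE_FAST u → u=-14. Stack: []
LOAD_FAST s → push -22. Stack: [-22]
LOAD_CONST → push 9. Stack: [-22, 9]
BINARY_OP - → -22 - 9 = -31. Stack: [-31]
RETURN_VALUE → return -31.

-31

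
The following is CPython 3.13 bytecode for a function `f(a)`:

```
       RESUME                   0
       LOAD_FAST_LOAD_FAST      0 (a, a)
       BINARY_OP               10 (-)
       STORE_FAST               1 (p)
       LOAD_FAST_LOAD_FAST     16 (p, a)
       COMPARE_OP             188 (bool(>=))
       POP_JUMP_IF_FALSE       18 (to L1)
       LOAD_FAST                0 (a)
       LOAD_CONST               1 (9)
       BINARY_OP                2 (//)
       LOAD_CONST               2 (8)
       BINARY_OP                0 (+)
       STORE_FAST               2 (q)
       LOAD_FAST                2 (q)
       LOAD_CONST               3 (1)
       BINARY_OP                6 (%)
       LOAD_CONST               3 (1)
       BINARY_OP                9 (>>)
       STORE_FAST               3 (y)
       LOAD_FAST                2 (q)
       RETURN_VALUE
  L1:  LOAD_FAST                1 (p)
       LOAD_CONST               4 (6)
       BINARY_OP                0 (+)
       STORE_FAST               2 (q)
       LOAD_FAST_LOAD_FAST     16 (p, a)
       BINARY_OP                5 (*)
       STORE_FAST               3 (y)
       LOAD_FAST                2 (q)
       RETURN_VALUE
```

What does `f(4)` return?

LOAD_FAST_LOAD_FAST a,a → push 4,4. Stack: [4, 4]
BINARY_OP - → 4 - 4 = 0. Stack: [0]
STORE_FAST p → p=0. Stack: []
LOAD_FAST_LOAD_FAST p,a → push 0,4. Stack: [0, 4]
COMPARE_OP bool(>=) → 0 vs 4 = False. Stack: [False]
POP_JUMP_IF_FALSE → pop False; jump. Stack: []
LOAD_FAST p → push 0. Stack: [0]
LOAD_CONST → push 6. Stack: [0, 6]
BINARY_OP + → 0 + 6 = 6. Stack: [6]
STORE_FAST q → q=6. Stack: []
LOAD_FAST_LOAD_FAST p,a → push 0,4. Stack: [0, 4]
BINARY_OP * → 0 * 4 = 0. Stack: [0]
STORE_FAST y → y=0. Stack: []
LOAD_FAST q → push 6. Stack: [6]
RETURN_VALUE → return 6.

6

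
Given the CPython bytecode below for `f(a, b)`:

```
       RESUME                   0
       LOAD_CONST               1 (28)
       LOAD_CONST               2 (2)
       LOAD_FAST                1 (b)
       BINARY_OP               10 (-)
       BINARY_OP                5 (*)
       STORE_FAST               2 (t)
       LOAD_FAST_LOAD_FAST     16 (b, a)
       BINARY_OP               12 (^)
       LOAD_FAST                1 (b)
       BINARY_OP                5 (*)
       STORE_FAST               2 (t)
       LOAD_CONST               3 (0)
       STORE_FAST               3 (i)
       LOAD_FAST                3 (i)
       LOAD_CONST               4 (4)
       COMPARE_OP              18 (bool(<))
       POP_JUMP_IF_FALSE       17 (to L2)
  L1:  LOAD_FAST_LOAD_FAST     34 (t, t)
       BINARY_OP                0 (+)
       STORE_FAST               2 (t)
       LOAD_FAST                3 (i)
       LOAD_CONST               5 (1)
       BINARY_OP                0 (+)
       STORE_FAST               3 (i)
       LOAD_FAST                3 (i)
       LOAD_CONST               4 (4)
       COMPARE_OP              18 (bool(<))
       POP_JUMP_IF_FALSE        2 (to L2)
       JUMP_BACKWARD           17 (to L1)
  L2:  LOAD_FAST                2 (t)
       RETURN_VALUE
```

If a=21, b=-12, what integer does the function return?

LOAD_CONST → push 28
LOAD_CONST → push 2
LOAD_FAST b → push -12
BINARY_OP - → 2 - -12 = 14
BINARY_OP * → 28 * 14 = 392
STORE_FAST t → t=392
LOAD_FAST_LOAD_FAST b,a → push -12,21
BINARY_OP ^ → -12 ^ 21 = -31
LOAD_FAST b → push -12
BINARY_OP * → -31 * -12 = 372
STORE_FAST t → t=372
LOAD_CONST → push 0
STORE_FAST i → i=0
LOAD_FAST i → push 0
LOAD_CONST → push 4
COMPARE_OP bool(<) → 0 vs 4 = True
POP_JUMP_IF_FALSE → pop True; no jump
LOAD_FAST_LOAD_FAST t,t → push 372,372
BINARY_OP + → 372 + 372 = 744
STORE_FAST t → t=744
LOAD_FAST i → push 0
LOAD_CONST → push 1
BINARY_OP + → 0 + 1 = 1
STORE_FAST i → i=1
LOAD_FAST i → push 1
LOAD_CONST → push 4
COMPARE_OP bool(<) → 1 vs 4 = True
POP_JUMP_IF_FALSE → pop True; no jump
LOAD_FAST_LOAD_FAST t,t → push 744,744
BINARY_OP + → 744 + 744 = 1488
STORE_FAST t → t=1488
LOAD_FAST i → push 1
LOAD_CONST → push 1
BINARY_OP + → 1 + 1 = 2
STORE_FAST i → i=2
LOAD_FAST i → push 2
LOAD_CONST → push 4
COMPARE_OP bool(<) → 2 vs 4 = True
POP_JUMP_IF_FALSE → pop True; no jump
LOAD_FAST_LOAD_FAST t,t → push 1488,1488
BINARY_OP + → 1488 + 1488 = 2976
STORE_FAST t → t=2976
LOAD_FAST i → push 2
LOAD_CONST → push 1
BINARY_OP + → 2 + 1 = 3
STORE_FAST i → i=3
LOAD_FAST i → push 3
LOAD_CONST → push 4
COMPARE_OP bool(<) → 3 vs 4 = True
POP_JUMP_IF_FALSE → pop True; no jump
LOAD_FAST_LOAD_FAST t,t → push 2976,2976
BINARY_OP + → 2976 + 2976 = 5952
STORE_FAST t → t=5952
LOAD_FAST i → push 3
LOAD_CONST → push 1
BINARY_OP + → 3 + 1 = 4
STORE_FAST i → i=4
LOAD_FAST i → push 4
LOAD_CONST → push 4
COMPARE_OP bool(<) → 4 vs 4 = False
POP_JUMP_IF_FALSE → pop False; jump
LOAD_FAST t → push 5952
RETURN_VALUE → return 5952.

5952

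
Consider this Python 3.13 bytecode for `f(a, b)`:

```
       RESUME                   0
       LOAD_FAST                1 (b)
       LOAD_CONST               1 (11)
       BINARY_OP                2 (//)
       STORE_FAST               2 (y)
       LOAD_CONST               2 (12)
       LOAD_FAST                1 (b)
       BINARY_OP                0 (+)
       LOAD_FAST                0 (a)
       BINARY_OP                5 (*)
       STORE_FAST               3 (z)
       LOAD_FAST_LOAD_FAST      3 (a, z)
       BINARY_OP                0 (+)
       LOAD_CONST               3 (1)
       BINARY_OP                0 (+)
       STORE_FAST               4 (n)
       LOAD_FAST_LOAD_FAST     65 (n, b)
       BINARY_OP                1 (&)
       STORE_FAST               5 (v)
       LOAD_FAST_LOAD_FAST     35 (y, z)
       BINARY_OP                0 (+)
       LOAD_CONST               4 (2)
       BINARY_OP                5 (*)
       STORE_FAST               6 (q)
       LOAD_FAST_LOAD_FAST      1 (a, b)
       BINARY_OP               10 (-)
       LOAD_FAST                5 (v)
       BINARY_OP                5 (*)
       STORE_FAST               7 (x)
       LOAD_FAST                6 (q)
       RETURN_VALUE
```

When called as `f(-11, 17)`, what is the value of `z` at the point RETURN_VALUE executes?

LOAD_FAST b → push 17. Stack: [17]
LOAD_CONST → push 11. Stack: [17, 11]
BINARY_OP // → 17 // 11 = 1. Stack: [1]
STORE_FAST y → y=1. Stack: []
LOAD_CONST → push 12. Stack: [12]
LOAD_FAST b → push 17. Stack: [12, 17]
BINARY_OP + → 12 + 17 = 29. Stack: [29]
LOAD_FAST a → push -11. Stack: [29, -11]
BINARY_OP * → 29 * -11 = -319. Stack: [-319]
STORE_FAST z → z=-319. Stack: []
LOAD_FAST_LOAD_FAST a,z → push -11,-319. Stack: [-11, -319]
BINARY_OP + → -11 + -319 = -330. Stack: [-330]
LOAD_CONST → push 1. Stack: [-330, 1]
BINARY_OP + → -330 + 1 = -329. Stack: [-329]
STORE_FAST n → n=-329. Stack: []
LOAD_FAST_LOAD_FAST n,b → push -329,17. Stack: [-329, 17]
BINARY_OP & → -329 & 17 = 17. Stack: [17]
STORE_FAST v → v=17. Stack: []
LOAD_FAST_LOAD_FAST y,z → push 1,-319. Stack: [1, -319]
BINARY_OP + → 1 + -319 = -318. Stack: [-318]
LOAD_CONST → push 2. Stack: [-318, 2]
BINARY_OP * → -318 * 2 = -636. Stack: [-636]
STORE_FAST q → q=-636. Stack: []
LOAD_FAST_LOAD_FAST a,b → push -11,17. Stack: [-11, 17]
BINARY_OP - → -11 - 17 = -28. Stack: [-28]
LOAD_FAST v → push 17. Stack: [-28, 17]
BINARY_OP * → -28 * 17 = -476. Stack: [-476]
STORE_FAST x → x=-476. Stack: []
LOAD_FAST q → push -636. Stack: [-636]
RETURN_VALUE → return -636.

-319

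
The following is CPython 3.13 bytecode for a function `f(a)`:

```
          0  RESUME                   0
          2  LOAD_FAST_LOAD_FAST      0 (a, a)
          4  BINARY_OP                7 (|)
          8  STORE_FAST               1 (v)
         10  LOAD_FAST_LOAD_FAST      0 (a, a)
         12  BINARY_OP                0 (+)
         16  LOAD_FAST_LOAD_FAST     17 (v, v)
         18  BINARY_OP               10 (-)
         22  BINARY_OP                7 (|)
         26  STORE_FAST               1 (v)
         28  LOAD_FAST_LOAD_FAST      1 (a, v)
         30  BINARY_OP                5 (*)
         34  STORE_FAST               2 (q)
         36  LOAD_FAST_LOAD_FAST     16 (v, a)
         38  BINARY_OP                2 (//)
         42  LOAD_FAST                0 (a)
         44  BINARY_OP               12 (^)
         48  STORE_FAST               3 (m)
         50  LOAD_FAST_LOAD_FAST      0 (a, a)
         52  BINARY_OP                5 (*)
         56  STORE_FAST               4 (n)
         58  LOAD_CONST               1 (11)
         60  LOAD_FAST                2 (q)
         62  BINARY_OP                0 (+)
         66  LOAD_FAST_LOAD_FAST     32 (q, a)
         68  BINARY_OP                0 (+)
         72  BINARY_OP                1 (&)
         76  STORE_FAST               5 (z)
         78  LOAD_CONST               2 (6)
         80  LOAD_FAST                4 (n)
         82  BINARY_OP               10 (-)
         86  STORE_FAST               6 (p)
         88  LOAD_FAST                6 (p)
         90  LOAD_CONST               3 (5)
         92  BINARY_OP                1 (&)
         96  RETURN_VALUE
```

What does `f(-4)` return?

LOAD_FAST_LOAD_FAST a,a → push -4,-4. Stack: [-4, -4]
BINARY_OP | → -4 | -4 = -4. Stack: [-4]
STORE_FAST v → v=-4. Stack: []
LOAD_FAST_LOAD_FAST a,a → push -4,-4. Stack: [-4, -4]
BINARY_OP + → -4 + -4 = -8. Stack: [-8]
LOAD_FAST_LOAD_FAST v,v → push -4,-4. Stack: [-8, -4, -4]
BINARY_OP - → -4 - -4 = 0. Stack: [-8, 0]
BINARY_OP | → -8 | 0 = -8. Stack: [-8]
STORE_FAST v → v=-8. Stack: []
LOAD_FAST_LOAD_FAST a,v → push -4,-8. Stack: [-4, -8]
BINARY_OP * → -4 * -8 = 32. Stack: [32]
STORE_FAST q → q=32. Stack: []
LOAD_FAST_LOAD_FAST v,a → push -8,-4. Stack: [-8, -4]
BINARY_OP // → -8 // -4 = 2. Stack: [2]
LOAD_FAST a → push -4. Stack: [2, -4]
BINARY_OP ^ → 2 ^ -4 = -2. Stack: [-2]
STORE_FAST m → m=-2. Stack: []
LOAD_FAST_LOAD_FAST a,a → push -4,-4. Stack: [-4, -4]
BINARY_OP * → -4 * -4 = 16. Stack: [16]
STORE_FAST n → n=16. Stack: []
LOAD_CONST → push 11. Stack: [11]
LOAD_FAST q → push 32. Stack: [11, 32]
BINARY_OP + → 11 + 32 = 43. Stack: [43]
LOAD_FAST_LOAD_FAST q,a → push 32,-4. Stack: [43, 32, -4]
BINARY_OP + → 32 + -4 = 28. Stack: [43, 28]
BINARY_OP & → 43 & 28 = 8. Stack: [8]
STORE_FAST z → z=8. Stack: []
LOAD_CONST → push 6. Stack: [6]
LOAD_FAST n → push 16. Stack: [6, 16]
BINARY_OP - → 6 - 16 = -10. Stack: [-10]
STORE_FAST p → p=-10. Stack: []
LOAD_FAST p → push -10. Stack: [-10]
LOAD_CONST → push 5. Stack: [-10, 5]
BINARY_OP & → -10 & 5 = 4. Stack: [4]
RETURN_VALUE → return 4.

4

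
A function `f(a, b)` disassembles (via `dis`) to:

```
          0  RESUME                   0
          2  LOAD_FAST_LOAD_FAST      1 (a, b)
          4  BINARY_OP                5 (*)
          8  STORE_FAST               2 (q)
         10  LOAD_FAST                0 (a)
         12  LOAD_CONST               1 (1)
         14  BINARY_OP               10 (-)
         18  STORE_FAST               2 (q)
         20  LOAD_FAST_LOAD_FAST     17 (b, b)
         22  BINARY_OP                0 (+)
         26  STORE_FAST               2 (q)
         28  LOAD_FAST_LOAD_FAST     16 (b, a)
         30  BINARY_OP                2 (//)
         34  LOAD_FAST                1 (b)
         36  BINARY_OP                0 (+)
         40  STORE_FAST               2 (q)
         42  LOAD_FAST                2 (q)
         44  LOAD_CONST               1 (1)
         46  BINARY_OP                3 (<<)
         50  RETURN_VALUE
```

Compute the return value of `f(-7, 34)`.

LOAD_FAST_LOAD_FAST a,b → push -7,34. Stack: [-7, 34]
BINARY_OP * → -7 * 34 = -238. Stack: [-238]
STORE_FAST q → q=-238. Stack: []
LOAD_FAST a → push -7. Stack: [-7]
LOAD_CONST → push 1. Stack: [-7, 1]
BINARY_OP - → -7 - 1 = -8. Stack: [-8]
STORE_FAST q → q=-8. Stack: []
LOAD_FAST_LOAD_FAST b,b → push 34,34. Stack: [34, 34]
BINARY_OP + → 34 + 34 = 68. Stack: [68]
STORE_FAST q → q=68. Stack: []
LOAD_FAST_LOAD_FAST b,a → push 34,-7. Stack: [34, -7]
BINARY_OP // → 34 // -7 = -5. Stack: [-5]
LOAD_FAST b → push 34. Stack: [-5, 34]
BINARY_OP + → -5 + 34 = 29. Stack: [29]
STORE_FAST q → q=29. Stack: []
LOAD_FAST q → push 29. Stack: [29]
LOAD_CONST → push 1. Stack: [29, 1]
BINARY_OP << → 29 << 1 = 58. Stack: [58]
RETURN_VALUE → return 58.

58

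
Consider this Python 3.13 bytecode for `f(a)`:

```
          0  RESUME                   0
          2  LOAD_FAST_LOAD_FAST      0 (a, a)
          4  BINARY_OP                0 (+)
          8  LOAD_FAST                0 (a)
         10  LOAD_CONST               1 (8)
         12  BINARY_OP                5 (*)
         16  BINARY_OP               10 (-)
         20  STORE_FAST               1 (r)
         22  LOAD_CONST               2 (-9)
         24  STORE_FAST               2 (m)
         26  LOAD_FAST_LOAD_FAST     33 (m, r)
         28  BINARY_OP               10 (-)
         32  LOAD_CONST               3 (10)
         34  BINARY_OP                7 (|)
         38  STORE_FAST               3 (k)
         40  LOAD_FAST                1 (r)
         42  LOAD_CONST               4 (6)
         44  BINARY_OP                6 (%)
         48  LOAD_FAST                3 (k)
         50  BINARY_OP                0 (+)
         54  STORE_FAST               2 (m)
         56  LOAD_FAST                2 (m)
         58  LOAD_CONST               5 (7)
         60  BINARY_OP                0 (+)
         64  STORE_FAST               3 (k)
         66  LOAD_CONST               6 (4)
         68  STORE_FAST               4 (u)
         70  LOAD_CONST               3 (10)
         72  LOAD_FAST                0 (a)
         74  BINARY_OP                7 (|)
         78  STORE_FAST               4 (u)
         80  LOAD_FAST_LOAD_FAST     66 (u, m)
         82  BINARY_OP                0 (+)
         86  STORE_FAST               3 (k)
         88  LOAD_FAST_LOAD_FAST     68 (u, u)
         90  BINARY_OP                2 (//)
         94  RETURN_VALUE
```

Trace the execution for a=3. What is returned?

1

LOAD_FAST_LOAD_FAST a,a → push 3,3. Stack: [3, 3]
BINARY_OP + → 3 + 3 = 6. Stack: [6]
LOAD_FAST a → push 3. Stack: [6, 3]
LOAD_CONST → push 8. Stack: [6, 3, 8]
BINARY_OP * → 3 * 8 = 24. Stack: [6, 24]
BINARY_OP - → 6 - 24 = -18. Stack: [-18]
STORE_FAST r → r=-18. Stack: []
LOAD_CONST → push -9. Stack: [-9]
STORE_FAST m → m=-9. Stack: []
LOAD_FAST_LOAD_FAST m,r → push -9,-18. Stack: [-9, -18]
BINARY_OP - → -9 - -18 = 9. Stack: [9]
LOAD_CONST → push 10. Stack: [9, 10]
BINARY_OP | → 9 | 10 = 11. Stack: [11]
STORE_FAST k → k=11. Stack: []
LOAD_FAST r → push -18. Stack: [-18]
LOAD_CONST → push 6. Stack: [-18, 6]
BINARY_OP % → -18 % 6 = 0. Stack: [0]
LOAD_FAST k → push 11. Stack: [0, 11]
BINARY_OP + → 0 + 11 = 11. Stack: [11]
STORE_FAST m → m=11. Stack: []
LOAD_FAST m → push 11. Stack: [11]
LOAD_CONST → push 7. Stack: [11, 7]
BINARY_OP + → 11 + 7 = 18. Stack: [18]
STORE_FAST k → k=18. Stack: []
LOAD_CONST → push 4. Stack: [4]
STORE_FAST u → u=4. Stack: []
LOAD_CONST → push 10. Stack: [10]
LOAD_FAST a → push 3. Stack: [10, 3]
BINARY_OP | → 10 | 3 = 11. Stack: [11]
STORE_FAST u → u=11. Stack: []
LOAD_FAST_LOAD_FAST u,m → push 11,11. Stack: [11, 11]
BINARY_OP + → 11 + 11 = 22. Stack: [22]
STORE_FAST k → k=22. Stack: []
LOAD_FAST_LOAD_FAST u,u → push 11,11. Stack: [11, 11]
BINARY_OP // → 11 // 11 = 1. Stack: [1]
RETURN_VALUE → return 1.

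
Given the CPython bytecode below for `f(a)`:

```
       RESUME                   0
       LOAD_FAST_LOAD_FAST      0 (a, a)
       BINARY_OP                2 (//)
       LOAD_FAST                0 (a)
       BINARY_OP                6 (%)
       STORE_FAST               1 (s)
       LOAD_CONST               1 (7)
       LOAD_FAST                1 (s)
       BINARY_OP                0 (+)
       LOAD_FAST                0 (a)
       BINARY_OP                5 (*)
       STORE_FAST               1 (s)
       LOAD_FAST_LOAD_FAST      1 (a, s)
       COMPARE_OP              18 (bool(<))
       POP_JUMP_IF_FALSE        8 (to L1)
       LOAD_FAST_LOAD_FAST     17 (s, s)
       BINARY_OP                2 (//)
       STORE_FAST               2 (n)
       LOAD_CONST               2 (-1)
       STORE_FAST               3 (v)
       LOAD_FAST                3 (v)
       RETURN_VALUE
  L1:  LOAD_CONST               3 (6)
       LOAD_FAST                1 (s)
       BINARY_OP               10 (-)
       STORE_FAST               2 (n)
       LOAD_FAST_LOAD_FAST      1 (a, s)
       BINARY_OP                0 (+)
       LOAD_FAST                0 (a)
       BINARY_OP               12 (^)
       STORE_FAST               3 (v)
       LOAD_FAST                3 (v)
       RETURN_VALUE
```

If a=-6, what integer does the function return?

LOAD_FAST_LOAD_FAST a,a → push -6,-6. Stack: [-6, -6]
BINARY_OP // → -6 // -6 = 1. Stack: [1]
LOAD_FAST a → push -6. Stack: [1, -6]
BINARY_OP % → 1 % -6 = -5. Stack: [-5]
STORE_FAST s → s=-5. Stack: []
LOAD_CONST → push 7. Stack: [7]
LOAD_FAST s → push -5. Stack: [7, -5]
BINARY_OP + → 7 + -5 = 2. Stack: [2]
LOAD_FAST a → push -6. Stack: [2, -6]
BINARY_OP * → 2 * -6 = -12. Stack: [-12]
STORE_FAST s → s=-12. Stack: []
LOAD_FAST_LOAD_FAST a,s → push -6,-12. Stack: [-6, -12]
COMPARE_OP bool(<) → -6 vs -12 = False. Stack: [False]
POP_JUMP_IF_FALSE → pop False; jump. Stack: []
LOAD_CONST → push 6. Stack: [6]
LOAD_FAST s → push -12. Stack: [6, -12]
BINARY_OP - → 6 - -12 = 18. Stack: [18]
STORE_FAST n → n=18. Stack: []
LOAD_FAST_LOAD_FAST a,s → push -6,-12. Stack: [-6, -12]
BINARY_OP + → -6 + -12 = -18. Stack: [-18]
LOAD_FAST a → push -6. Stack: [-18, -6]
BINARY_OP ^ → -18 ^ -6 = 20. Stack: [20]
STORE_FAST v → v=20. Stack: []
LOAD_FAST v → push 20. Stack: [20]
RETURN_VALUE → return 20.

20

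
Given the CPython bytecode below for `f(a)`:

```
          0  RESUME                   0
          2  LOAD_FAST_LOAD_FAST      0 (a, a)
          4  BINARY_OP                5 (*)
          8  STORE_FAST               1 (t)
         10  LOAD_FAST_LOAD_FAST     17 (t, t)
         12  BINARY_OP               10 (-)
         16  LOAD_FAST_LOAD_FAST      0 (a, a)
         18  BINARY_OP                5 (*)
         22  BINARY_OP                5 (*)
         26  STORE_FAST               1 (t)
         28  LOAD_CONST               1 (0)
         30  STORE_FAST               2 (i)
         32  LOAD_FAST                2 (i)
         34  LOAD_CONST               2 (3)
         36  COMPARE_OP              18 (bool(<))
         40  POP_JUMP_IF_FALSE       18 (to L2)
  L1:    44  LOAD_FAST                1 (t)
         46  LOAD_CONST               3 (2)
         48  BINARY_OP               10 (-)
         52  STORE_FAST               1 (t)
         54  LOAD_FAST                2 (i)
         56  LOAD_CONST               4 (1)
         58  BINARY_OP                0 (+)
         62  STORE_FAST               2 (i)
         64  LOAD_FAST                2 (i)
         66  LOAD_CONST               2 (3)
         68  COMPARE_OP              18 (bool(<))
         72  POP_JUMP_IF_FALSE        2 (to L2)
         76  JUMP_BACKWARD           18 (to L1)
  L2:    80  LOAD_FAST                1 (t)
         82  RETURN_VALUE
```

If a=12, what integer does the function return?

LOAD_FAST_LOAD_FAST a,a → push 12,12. Stack: [12, 12]
BINARY_OP * → 12 * 12 = 144. Stack: [144]
STORE_FAST t → t=144. Stack: []
LOAD_FAST_LOAD_FAST t,t → push 144,144. Stack: [144, 144]
BINARY_OP - → 144 - 144 = 0. Stack: [0]
LOAD_FAST_LOAD_FAST a,a → push 12,12. Stack: [0, 12, 12]
BINARY_OP * → 12 * 12 = 144. Stack: [0, 144]
BINARY_OP * → 0 * 144 = 0. Stack: [0]
STORE_FAST t → t=0. Stack: []
LOAD_CONST → push 0. Stack: [0]
STORE_FAST i → i=0. Stack: []
LOAD_FAST i → push 0. Stack: [0]
LOAD_CONST → push 3. Stack: [0, 3]
COMPARE_OP bool(<) → 0 vs 3 = True. Stack: [True]
POP_JUMP_IF_FALSE → pop True; no jump. Stack: []
LOAD_FAST t → push 0. Stack: [0]
LOAD_CONST → push 2. Stack: [0, 2]
BINARY_OP - → 0 - 2 = -2. Stack: [-2]
STORE_FAST t → t=-2. Stack: []
LOAD_FAST i → push 0. Stack: [0]
LOAD_CONST → push 1. Stack: [0, 1]
BINARY_OP + → 0 + 1 = 1. Stack: [1]
STORE_FAST i → i=1. Stack: []
LOAD_FAST i → push 1. Stack: [1]
LOAD_CONST → push 3. Stack: [1, 3]
COMPARE_OP bool(<) → 1 vs 3 = True. Stack: [True]
POP_JUMP_IF_FALSE → pop True; no jump. Stack: []
LOAD_FAST t → push -2. Stack: [-2]
LOAD_CONST → push 2. Stack: [-2, 2]
BINARY_OP - → -2 - 2 = -4. Stack: [-4]
STORE_FAST t → t=-4. Stack: []
LOAD_FAST i → push 1. Stack: [1]
LOAD_CONST → push 1. Stack: [1, 1]
BINARY_OP + → 1 + 1 = 2. Stack: [2]
STORE_FAST i → i=2. Stack: []
LOAD_FAST i → push 2. Stack: [2]
LOAD_CONST → push 3. Stack: [2, 3]
COMPARE_OP bool(<) → 2 vs 3 = True. Stack: [True]
POP_JUMP_IF_FALSE → pop True; no jump. Stack: []
LOAD_FAST t → push -4. Stack: [-4]
LOAD_CONST → push 2. Stack: [-4, 2]
BINARY_OP - → -4 - 2 = -6. Stack: [-6]
STORE_FAST t → t=-6. Stack: []
LOAD_FAST i → push 2. Stack: [2]
LOAD_CONST → push 1. Stack: [2, 1]
BINARY_OP + → 2 + 1 = 3. Stack: [3]
STORE_FAST i → i=3. Stack: []
LOAD_FAST i → push 3. Stack: [3]
LOAD_CONST → push 3. Stack: [3, 3]
COMPARE_OP bool(<) → 3 vs 3 = False. Stack: [False]
POP_JUMP_IF_FALSE → pop False; jump. Stack: []
LOAD_FAST t → push -6. Stack: [-6]
RETURN_VALUE → return -6.

-6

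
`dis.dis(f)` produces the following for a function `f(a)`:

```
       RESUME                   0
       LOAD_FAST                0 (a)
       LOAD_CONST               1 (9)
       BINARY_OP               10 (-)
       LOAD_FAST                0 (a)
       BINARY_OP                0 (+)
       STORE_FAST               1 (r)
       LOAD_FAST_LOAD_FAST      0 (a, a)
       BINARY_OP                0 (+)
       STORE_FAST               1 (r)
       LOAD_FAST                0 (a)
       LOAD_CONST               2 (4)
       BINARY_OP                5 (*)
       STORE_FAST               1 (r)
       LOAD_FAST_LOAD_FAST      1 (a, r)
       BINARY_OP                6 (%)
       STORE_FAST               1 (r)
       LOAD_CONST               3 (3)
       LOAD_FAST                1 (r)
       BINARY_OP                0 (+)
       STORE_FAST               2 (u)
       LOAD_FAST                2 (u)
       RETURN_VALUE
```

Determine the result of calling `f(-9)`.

LOAD_FAST a → push -9. Stack: [-9]
LOAD_CONST → push 9. Stack: [-9, 9]
BINARY_OP - → -9 - 9 = -18. Stack: [-18]
LOAD_FAST a → push -9. Stack: [-18, -9]
BINARY_OP + → -18 + -9 = -27. Stack: [-27]
STORE_FAST r → r=-27. Stack: []
LOAD_FAST_LOAD_FAST a,a → push -9,-9. Stack: [-9, -9]
BINARY_OP + → -9 + -9 = -18. Stack: [-18]
STORE_FAST r → r=-18. Stack: []
LOAD_FAST a → push -9. Stack: [-9]
LOAD_CONST → push 4. Stack: [-9, 4]
BINARY_OP * → -9 * 4 = -36. Stack: [-36]
STORE_FAST r → r=-36. Stack: []
LOAD_FAST_LOAD_FAST a,r → push -9,-36. Stack: [-9, -36]
BINARY_OP % → -9 % -36 = -9. Stack: [-9]
STORE_FAST r → r=-9. Stack: []
LOAD_CONST → push 3. Stack: [3]
LOAD_FAST r → push -9. Stack: [3, -9]
BINARY_OP + → 3 + -9 = -6. Stack: [-6]
STORE_FAST u → u=-6. Stack: []
LOAD_FAST u → push -6. Stack: [-6]
RETURN_VALUE → return -6.

-6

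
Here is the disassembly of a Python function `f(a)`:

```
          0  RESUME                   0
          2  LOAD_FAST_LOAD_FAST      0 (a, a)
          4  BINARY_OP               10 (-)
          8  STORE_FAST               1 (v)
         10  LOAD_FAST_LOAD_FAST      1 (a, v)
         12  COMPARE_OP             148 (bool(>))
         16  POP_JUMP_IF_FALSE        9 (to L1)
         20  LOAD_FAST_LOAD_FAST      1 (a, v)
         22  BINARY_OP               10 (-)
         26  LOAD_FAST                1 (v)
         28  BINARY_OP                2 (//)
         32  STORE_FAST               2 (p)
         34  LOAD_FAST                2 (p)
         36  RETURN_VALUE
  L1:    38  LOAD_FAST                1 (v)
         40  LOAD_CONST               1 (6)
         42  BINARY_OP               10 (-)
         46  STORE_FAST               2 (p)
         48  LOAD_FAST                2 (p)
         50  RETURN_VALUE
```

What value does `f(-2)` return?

-6

LOAD_FAST_LOAD_FAST a,a → push -2,-2. Stack: [-2, -2]
BINARY_OP - → -2 - -2 = 0. Stack: [0]
STORE_FAST v → v=0. Stack: []
LOAD_FAST_LOAD_FAST a,v → push -2,0. Stack: [-2, 0]
COMPARE_OP bool(>) → -2 vs 0 = False. Stack: [False]
POP_JUMP_IF_FALSE → pop False; jump. Stack: []
LOAD_FAST v → push 0. Stack: [0]
LOAD_CONST → push 6. Stack: [0, 6]
BINARY_OP - → 0 - 6 = -6. Stack: [-6]
STORE_FAST p → p=-6. Stack: []
LOAD_FAST p → push -6. Stack: [-6]
RETURN_VALUE → return -6.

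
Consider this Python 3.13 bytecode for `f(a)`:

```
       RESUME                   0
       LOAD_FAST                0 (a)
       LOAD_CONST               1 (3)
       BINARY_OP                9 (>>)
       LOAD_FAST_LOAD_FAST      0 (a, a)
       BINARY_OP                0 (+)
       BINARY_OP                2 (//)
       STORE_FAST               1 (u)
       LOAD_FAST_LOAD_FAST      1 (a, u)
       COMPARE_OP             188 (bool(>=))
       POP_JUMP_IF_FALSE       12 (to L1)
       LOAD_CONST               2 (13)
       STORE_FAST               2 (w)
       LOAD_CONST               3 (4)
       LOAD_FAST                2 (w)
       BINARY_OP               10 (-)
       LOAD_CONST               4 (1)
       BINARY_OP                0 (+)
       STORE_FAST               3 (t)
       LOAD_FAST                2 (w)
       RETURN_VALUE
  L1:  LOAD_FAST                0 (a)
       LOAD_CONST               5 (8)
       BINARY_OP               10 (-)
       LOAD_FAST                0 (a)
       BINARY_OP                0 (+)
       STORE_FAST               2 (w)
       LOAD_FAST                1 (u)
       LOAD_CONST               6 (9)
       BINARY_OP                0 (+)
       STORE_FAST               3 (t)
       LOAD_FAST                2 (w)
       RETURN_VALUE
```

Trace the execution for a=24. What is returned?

LOAD_FAST a → push 24. Stack: [24]
LOAD_CONST → push 3. Stack: [24, 3]
BINARY_OP >> → 24 >> 3 = 3. Stack: [3]
LOAD_FAST_LOAD_FAST a,a → push 24,24. Stack: [3, 24, 24]
BINARY_OP + → 24 + 24 = 48. Stack: [3, 48]
BINARY_OP // → 3 // 48 = 0. Stack: [0]
STORE_FAST u → u=0. Stack: []
LOAD_FAST_LOAD_FAST a,u → push 24,0. Stack: [24, 0]
COMPARE_OP bool(>=) → 24 vs 0 = True. Stack: [True]
POP_JUMP_IF_FALSE → pop True; no jump. Stack: []
LOAD_CONST → push 13. Stack: [13]
STORE_FAST w → w=13. Stack: []
LOAD_CONST → push 4. Stack: [4]
LOAD_FAST w → push 13. Stack: [4, 13]
BINARY_OP - → 4 - 13 = -9. Stack: [-9]
LOAD_CONST → push 1. Stack: [-9, 1]
BINARY_OP + → -9 + 1 = -8. Stack: [-8]
STORE_FAST t → t=-8. Stack: []
LOAD_FAST w → push 13. Stack: [13]
RETURN_VALUE → return 13.

13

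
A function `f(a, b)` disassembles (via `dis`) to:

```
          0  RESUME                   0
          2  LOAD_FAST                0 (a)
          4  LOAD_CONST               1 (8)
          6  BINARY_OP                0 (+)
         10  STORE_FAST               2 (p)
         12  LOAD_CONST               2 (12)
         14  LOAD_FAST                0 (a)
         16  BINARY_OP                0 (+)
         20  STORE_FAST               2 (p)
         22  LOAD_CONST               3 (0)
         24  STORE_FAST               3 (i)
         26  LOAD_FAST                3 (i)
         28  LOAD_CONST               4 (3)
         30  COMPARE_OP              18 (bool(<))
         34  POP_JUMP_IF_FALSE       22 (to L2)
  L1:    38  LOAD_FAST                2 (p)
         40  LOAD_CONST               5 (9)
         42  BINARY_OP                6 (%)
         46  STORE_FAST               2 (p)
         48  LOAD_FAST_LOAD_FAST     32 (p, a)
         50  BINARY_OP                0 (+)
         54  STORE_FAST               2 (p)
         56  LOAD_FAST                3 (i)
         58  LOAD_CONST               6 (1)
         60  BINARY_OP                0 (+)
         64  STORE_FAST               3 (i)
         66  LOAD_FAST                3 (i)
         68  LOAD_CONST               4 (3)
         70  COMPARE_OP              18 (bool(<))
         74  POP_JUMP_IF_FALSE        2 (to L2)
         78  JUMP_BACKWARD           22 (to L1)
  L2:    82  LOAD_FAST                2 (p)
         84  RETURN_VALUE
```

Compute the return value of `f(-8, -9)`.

LOAD_FAST a → push -8. Stack: [-8]
LOAD_CONST → push 8. Stack: [-8, 8]
BINARY_OP + → -8 + 8 = 0. Stack: [0]
STORE_FAST p → p=0. Stack: []
LOAD_CONST → push 12. Stack: [12]
LOAD_FAST a → push -8. Stack: [12, -8]
BINARY_OP + → 12 + -8 = 4. Stack: [4]
STORE_FAST p → p=4. Stack: []
LOAD_CONST → push 0. Stack: [0]
STORE_FAST i → i=0. Stack: []
LOAD_FAST i → push 0. Stack: [0]
LOAD_CONST → push 3. Stack: [0, 3]
COMPARE_OP bool(<) → 0 vs 3 = True. Stack: [True]
POP_JUMP_IF_FALSE → pop True; no jump. Stack: []
LOAD_FAST p → push 4. Stack: [4]
LOAD_CONST → push 9. Stack: [4, 9]
BINARY_OP % → 4 % 9 = 4. Stack: [4]
STORE_FAST p → p=4. Stack: []
LOAD_FAST_LOAD_FAST p,a → push 4,-8. Stack: [4, -8]
BINARY_OP + → 4 + -8 = -4. Stack: [-4]
STORE_FAST p → p=-4. Stack: []
LOAD_FAST i → push 0. Stack: [0]
LOAD_CONST → push 1. Stack: [0, 1]
BINARY_OP + → 0 + 1 = 1. Stack: [1]
STORE_FAST i → i=1. Stack: []
LOAD_FAST i → push 1. Stack: [1]
LOAD_CONST → push 3. Stack: [1, 3]
COMPARE_OP bool(<) → 1 vs 3 = True. Stack: [True]
POP_JUMP_IF_FALSE → pop True; no jump. Stack: []
LOAD_FAST p → push -4. Stack: [-4]
LOAD_CONST → push 9. Stack: [-4, 9]
BINARY_OP % → -4 % 9 = 5. Stack: [5]
STORE_FAST p → p=5. Stack: []
LOAD_FAST_LOAD_FAST p,a → push 5,-8. Stack: [5, -8]
BINARY_OP + → 5 + -8 = -3. Stack: [-3]
STORE_FAST p → p=-3. Stack: []
LOAD_FAST i → push 1. Stack: [1]
LOAD_CONST → push 1. Stack: [1, 1]
BINARY_OP + → 1 + 1 = 2. Stack: [2]
STORE_FAST i → i=2. Stack: []
LOAD_FAST i → push 2. Stack: [2]
LOAD_CONST → push 3. Stack: [2, 3]
COMPARE_OP bool(<) → 2 vs 3 = True. Stack: [True]
POP_JUMP_IF_FALSE → pop True; no jump. Stack: []
LOAD_FAST p → push -3. Stack: [-3]
LOAD_CONST → push 9. Stack: [-3, 9]
BINARY_OP % → -3 % 9 = 6. Stack: [6]
STORE_FAST p → p=6. Stack: []
LOAD_FAST_LOAD_FAST p,a → push 6,-8. Stack: [6, -8]
BINARY_OP + → 6 + -8 = -2. Stack: [-2]
STORE_FAST p → p=-2. Stack: []
LOAD_FAST i → push 2. Stack: [2]
LOAD_CONST → push 1. Stack: [2, 1]
BINARY_OP + → 2 + 1 = 3. Stack: [3]
STORE_FAST i → i=3. Stack: []
LOAD_FAST i → push 3. Stack: [3]
LOAD_CONST → push 3. Stack: [3, 3]
COMPARE_OP bool(<) → 3 vs 3 = False. Stack: [False]
POP_JUMP_IF_FALSE → pop False; jump. Stack: []
LOAD_FAST p → push -2. Stack: [-2]
RETURN_VALUE → return -2.

-2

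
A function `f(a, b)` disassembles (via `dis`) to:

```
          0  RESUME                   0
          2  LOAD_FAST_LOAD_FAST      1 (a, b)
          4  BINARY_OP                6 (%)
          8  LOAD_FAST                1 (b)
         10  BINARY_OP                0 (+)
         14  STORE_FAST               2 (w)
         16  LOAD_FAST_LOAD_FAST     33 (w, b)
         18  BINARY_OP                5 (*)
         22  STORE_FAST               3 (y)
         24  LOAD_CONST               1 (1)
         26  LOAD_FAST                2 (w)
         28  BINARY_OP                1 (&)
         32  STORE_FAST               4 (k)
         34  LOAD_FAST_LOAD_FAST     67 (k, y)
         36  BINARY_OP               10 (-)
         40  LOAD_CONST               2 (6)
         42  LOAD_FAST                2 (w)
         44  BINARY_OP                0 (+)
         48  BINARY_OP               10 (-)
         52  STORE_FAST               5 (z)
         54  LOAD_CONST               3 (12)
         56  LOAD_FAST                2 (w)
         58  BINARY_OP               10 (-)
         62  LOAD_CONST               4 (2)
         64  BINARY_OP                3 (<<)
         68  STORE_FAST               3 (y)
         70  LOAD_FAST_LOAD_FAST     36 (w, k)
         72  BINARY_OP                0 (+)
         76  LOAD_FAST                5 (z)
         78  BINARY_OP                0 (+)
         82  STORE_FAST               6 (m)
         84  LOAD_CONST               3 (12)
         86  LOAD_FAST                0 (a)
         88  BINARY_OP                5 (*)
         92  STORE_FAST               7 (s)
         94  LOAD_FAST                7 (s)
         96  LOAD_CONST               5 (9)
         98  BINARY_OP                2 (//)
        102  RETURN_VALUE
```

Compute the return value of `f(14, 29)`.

LOAD_FAST_LOAD_FAST a,b → push 14,29. Stack: [14, 29]
BINARY_OP % → 14 % 29 = 14. Stack: [14]
LOAD_FAST b → push 29. Stack: [14, 29]
BINARY_OP + → 14 + 29 = 43. Stack: [43]
STORE_FAST w → w=43. Stack: []
LOAD_FAST_LOAD_FAST w,b → push 43,29. Stack: [43, 29]
BINARY_OP * → 43 * 29 = 1247. Stack: [1247]
STORE_FAST y → y=1247. Stack: []
LOAD_CONST → push 1. Stack: [1]
LOAD_FAST w → push 43. Stack: [1, 43]
BINARY_OP & → 1 & 43 = 1. Stack: [1]
STORE_FAST k → k=1. Stack: []
LOAD_FAST_LOAD_FAST k,y → push 1,1247. Stack: [1, 1247]
BINARY_OP - → 1 - 1247 = -1246. Stack: [-1246]
LOAD_CONST → push 6. Stack: [-1246, 6]
LOAD_FAST w → push 43. Stack: [-1246, 6, 43]
BINARY_OP + → 6 + 43 = 49. Stack: [-1246, 49]
BINARY_OP - → -1246 - 49 = -1295. Stack: [-1295]
STORE_FAST z → z=-1295. Stack: []
LOAD_CONST → push 12. Stack: [12]
LOAD_FAST w → push 43. Stack: [12, 43]
BINARY_OP - → 12 - 43 = -31. Stack: [-31]
LOAD_CONST → push 2. Stack: [-31, 2]
BINARY_OP << → -31 << 2 = -124. Stack: [-124]
STORE_FAST y → y=-124. Stack: []
LOAD_FAST_LOAD_FAST w,k → push 43,1. Stack: [43, 1]
BINARY_OP + → 43 + 1 = 44. Stack: [44]
LOAD_FAST z → push -1295. Stack: [44, -1295]
BINARY_OP + → 44 + -1295 = -1251. Stack: [-1251]
STORE_FAST m → m=-1251. Stack: []
LOAD_CONST → push 12. Stack: [12]
LOAD_FAST a → push 14. Stack: [12, 14]
BINARY_OP * → 12 * 14 = 168. Stack: [168]
STORE_FAST s → s=168. Stack: []
LOAD_FAST s → push 168. Stack: [168]
LOAD_CONST → push 9. Stack: [168, 9]
BINARY_OP // → 168 // 9 = 18. Stack: [18]
RETURN_VALUE → return 18.

18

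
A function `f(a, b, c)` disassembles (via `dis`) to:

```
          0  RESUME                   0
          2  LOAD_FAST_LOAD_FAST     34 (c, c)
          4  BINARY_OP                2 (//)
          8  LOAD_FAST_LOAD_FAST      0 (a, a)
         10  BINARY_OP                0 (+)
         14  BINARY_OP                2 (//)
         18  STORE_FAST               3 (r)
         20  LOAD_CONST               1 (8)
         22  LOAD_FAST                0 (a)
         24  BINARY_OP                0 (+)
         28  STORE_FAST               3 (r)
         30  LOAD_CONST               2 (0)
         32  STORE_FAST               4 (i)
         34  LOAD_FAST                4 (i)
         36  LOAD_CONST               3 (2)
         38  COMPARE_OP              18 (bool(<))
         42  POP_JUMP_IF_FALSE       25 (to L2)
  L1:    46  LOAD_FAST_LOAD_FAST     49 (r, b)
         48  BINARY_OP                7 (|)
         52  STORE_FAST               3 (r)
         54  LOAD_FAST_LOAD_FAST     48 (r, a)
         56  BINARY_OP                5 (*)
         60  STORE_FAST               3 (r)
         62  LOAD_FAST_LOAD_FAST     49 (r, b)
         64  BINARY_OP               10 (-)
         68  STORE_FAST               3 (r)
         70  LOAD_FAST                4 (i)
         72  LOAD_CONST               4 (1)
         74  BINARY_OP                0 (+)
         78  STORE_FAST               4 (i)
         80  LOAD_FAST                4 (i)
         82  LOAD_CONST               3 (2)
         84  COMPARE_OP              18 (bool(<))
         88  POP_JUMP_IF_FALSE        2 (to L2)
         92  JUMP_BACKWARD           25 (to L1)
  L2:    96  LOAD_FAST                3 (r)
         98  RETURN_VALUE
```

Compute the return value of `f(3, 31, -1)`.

158

LOAD_FAST_LOAD_FAST c,c → push -1,-1. Stack: [-1, -1]
BINARY_OP // → -1 // -1 = 1. Stack: [1]
LOAD_FAST_LOAD_FAST a,a → push 3,3. Stack: [1, 3, 3]
BINARY_OP + → 3 + 3 = 6. Stack: [1, 6]
BINARY_OP // → 1 // 6 = 0. Stack: [0]
STORE_FAST r → r=0. Stack: []
LOAD_CONST → push 8. Stack: [8]
LOAD_FAST a → push 3. Stack: [8, 3]
BINARY_OP + → 8 + 3 = 11. Stack: [11]
STORE_FAST r → r=11. Stack: []
LOAD_CONST → push 0. Stack: [0]
STORE_FAST i → i=0. Stack: []
LOAD_FAST i → push 0. Stack: [0]
LOAD_CONST → push 2. Stack: [0, 2]
COMPARE_OP bool(<) → 0 vs 2 = True. Stack: [True]
POP_JUMP_IF_FALSE → pop True; no jump. Stack: []
LOAD_FAST_LOAD_FAST r,b → push 11,31. Stack: [11, 31]
BINARY_OP | → 11 | 31 = 31. Stack: [31]
STORE_FAST r → r=31. Stack: []
LOAD_FAST_LOAD_FAST r,a → push 31,3. Stack: [31, 3]
BINARY_OP * → 31 * 3 = 93. Stack: [93]
STORE_FAST r → r=93. Stack: []
LOAD_FAST_LOAD_FAST r,b → push 93,31. Stack: [93, 31]
BINARY_OP - → 93 - 31 = 62. Stack: [62]
STORE_FAST r → r=62. Stack: []
LOAD_FAST i → push 0. Stack: [0]
LOAD_CONST → push 1. Stack: [0, 1]
BINARY_OP + → 0 + 1 = 1. Stack: [1]
STORE_FAST i → i=1. Stack: []
LOAD_FAST i → push 1. Stack: [1]
LOAD_CONST → push 2. Stack: [1, 2]
COMPARE_OP bool(<) → 1 vs 2 = True. Stack: [True]
POP_JUMP_IF_FALSE → pop True; no jump. Stack: []
LOAD_FAST_LOAD_FAST r,b → push 62,31. Stack: [62, 31]
BINARY_OP | → 62 | 31 = 63. Stack: [63]
STORE_FAST r → r=63. Stack: []
LOAD_FAST_LOAD_FAST r,a → push 63,3. Stack: [63, 3]
BINARY_OP * → 63 * 3 = 189. Stack: [189]
STORE_FAST r → r=189. Stack: []
LOAD_FAST_LOAD_FAST r,b → push 189,31. Stack: [189, 31]
BINARY_OP - → 189 - 31 = 158. Stack: [158]
STORE_FAST r → r=158. Stack: []
LOAD_FAST i → push 1. Stack: [1]
LOAD_CONST → push 1. Stack: [1, 1]
BINARY_OP + → 1 + 1 = 2. Stack: [2]
STORE_FAST i → i=2. Stack: []
LOAD_FAST i → push 2. Stack: [2]
LOAD_CONST → push 2. Stack: [2, 2]
COMPARE_OP bool(<) → 2 vs 2 = False. Stack: [False]
POP_JUMP_IF_FALSE → pop False; jump. Stack: []
LOAD_FAST r → push 158. Stack: [158]
RETURN_VALUE → return 158.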